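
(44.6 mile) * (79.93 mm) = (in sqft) 6.175e+04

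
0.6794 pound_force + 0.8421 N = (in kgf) 0.394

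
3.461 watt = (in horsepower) 0.004641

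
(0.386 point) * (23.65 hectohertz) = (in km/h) 1.159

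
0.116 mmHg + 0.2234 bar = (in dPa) 2.236e+05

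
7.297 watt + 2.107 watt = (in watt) 9.404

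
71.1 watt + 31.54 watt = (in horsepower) 0.1376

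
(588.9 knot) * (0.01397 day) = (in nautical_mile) 197.4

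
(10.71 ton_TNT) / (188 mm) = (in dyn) 2.384e+16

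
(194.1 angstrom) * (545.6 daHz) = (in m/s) 0.0001059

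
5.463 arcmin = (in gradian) 0.1012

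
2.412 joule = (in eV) 1.505e+19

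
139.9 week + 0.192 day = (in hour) 2.351e+04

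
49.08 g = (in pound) 0.1082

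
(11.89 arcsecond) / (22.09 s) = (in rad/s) 2.61e-06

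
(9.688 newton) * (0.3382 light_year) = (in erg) 3.1e+23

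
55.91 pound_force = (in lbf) 55.91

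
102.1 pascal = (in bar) 0.001021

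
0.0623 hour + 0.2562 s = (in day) 0.002599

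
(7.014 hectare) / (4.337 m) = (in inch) 6.367e+05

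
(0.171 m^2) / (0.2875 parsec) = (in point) 5.464e-14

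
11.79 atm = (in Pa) 1.195e+06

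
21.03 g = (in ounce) 0.7418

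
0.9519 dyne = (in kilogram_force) 9.707e-07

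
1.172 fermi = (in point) 3.322e-12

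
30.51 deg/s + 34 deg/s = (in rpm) 10.75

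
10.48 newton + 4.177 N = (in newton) 14.66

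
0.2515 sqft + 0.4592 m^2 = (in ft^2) 5.194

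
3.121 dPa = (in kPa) 0.0003121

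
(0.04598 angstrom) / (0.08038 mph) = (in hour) 3.554e-14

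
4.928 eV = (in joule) 7.896e-19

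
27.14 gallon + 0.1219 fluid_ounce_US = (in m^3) 0.1027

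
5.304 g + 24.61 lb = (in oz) 393.9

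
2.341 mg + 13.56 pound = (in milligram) 6.151e+06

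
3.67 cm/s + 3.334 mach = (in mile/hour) 2540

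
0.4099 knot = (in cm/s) 21.09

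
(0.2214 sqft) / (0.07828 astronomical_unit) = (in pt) 4.979e-09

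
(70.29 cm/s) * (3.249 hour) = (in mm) 8.221e+06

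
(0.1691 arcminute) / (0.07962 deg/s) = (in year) 1.122e-09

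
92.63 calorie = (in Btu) 0.3673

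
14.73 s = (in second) 14.73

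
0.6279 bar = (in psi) 9.107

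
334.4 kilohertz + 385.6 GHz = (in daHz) 3.856e+10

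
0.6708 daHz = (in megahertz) 6.708e-06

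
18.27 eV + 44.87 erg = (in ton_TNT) 1.072e-15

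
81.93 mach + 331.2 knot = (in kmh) 1.01e+05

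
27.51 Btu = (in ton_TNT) 6.937e-06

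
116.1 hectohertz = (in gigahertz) 1.161e-05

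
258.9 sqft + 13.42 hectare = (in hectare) 13.42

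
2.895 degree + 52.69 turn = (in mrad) 3.311e+05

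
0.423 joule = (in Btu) 0.0004009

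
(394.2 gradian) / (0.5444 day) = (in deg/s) 0.007543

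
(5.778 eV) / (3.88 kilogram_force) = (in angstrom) 2.433e-10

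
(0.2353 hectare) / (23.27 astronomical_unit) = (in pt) 1.916e-06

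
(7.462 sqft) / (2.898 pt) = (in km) 0.6781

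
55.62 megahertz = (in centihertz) 5.562e+09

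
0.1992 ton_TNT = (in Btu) 7.9e+05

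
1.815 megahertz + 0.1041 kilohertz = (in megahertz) 1.815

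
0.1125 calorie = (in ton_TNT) 1.125e-10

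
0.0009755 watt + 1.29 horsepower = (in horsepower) 1.29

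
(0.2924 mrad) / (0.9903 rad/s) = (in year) 9.363e-12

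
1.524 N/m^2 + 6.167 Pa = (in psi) 0.001115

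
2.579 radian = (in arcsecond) 5.32e+05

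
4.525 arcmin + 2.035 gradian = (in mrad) 33.28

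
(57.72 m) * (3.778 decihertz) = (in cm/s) 2181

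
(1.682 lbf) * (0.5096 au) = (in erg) 5.704e+18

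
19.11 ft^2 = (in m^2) 1.775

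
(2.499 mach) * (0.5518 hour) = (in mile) 1050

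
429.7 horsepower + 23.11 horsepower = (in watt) 3.377e+05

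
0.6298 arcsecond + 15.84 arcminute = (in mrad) 4.611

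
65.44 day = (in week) 9.349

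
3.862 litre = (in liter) 3.862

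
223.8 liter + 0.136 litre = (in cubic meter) 0.2239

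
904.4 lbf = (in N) 4023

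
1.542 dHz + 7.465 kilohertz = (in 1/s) 7465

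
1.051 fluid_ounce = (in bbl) 0.0001955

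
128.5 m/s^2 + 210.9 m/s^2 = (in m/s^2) 339.4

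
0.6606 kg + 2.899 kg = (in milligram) 3.56e+06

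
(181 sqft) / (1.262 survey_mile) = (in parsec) 2.683e-19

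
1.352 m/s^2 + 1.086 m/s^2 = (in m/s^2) 2.438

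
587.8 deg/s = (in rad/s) 10.26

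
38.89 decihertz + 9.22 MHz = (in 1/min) 5.532e+08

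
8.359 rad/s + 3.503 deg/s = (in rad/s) 8.42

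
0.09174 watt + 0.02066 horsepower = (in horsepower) 0.02078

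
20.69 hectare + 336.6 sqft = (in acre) 51.13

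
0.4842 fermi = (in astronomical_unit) 3.237e-27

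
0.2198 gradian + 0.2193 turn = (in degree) 79.15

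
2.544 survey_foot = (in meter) 0.7754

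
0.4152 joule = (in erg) 4.152e+06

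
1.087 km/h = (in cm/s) 30.19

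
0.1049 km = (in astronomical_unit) 7.012e-10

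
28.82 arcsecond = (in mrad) 0.1397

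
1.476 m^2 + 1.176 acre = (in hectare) 0.4761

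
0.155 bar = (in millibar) 155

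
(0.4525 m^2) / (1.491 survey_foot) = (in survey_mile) 0.0006187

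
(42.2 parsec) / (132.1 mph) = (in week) 3.646e+10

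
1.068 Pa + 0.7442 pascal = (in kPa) 0.001812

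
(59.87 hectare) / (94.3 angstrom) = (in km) 6.349e+10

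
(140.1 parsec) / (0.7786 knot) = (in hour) 2.998e+15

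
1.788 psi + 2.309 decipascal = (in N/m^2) 1.233e+04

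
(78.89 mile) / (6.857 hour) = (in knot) 9.998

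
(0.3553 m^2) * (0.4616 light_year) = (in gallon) 4.099e+17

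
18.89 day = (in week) 2.699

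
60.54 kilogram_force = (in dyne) 5.937e+07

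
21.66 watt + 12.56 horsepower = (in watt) 9388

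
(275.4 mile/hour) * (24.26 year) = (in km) 9.419e+07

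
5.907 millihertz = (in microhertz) 5907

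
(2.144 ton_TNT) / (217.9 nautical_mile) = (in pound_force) 4997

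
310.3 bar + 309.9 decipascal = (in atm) 306.2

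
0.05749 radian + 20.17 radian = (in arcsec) 4.172e+06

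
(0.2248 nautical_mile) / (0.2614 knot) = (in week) 0.005119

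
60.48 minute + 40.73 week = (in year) 0.7812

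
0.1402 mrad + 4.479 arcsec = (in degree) 0.009277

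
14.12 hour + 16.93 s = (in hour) 14.12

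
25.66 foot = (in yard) 8.553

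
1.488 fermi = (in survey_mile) 9.246e-19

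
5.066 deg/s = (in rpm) 0.8443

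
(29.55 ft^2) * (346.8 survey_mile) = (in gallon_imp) 3.37e+08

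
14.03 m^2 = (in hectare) 0.001403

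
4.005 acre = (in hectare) 1.621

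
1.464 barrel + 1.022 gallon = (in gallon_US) 62.51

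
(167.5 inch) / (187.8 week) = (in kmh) 1.348e-07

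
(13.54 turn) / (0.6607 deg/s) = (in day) 0.08539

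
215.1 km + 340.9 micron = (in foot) 7.057e+05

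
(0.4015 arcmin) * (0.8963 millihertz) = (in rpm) 9.996e-07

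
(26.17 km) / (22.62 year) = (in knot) 7.131e-05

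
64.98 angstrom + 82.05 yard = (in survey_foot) 246.1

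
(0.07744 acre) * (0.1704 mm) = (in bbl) 0.3359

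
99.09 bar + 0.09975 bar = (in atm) 97.89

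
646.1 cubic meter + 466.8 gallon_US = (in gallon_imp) 1.425e+05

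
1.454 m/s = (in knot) 2.826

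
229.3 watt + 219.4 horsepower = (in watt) 1.638e+05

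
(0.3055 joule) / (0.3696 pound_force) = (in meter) 0.1858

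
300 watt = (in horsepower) 0.4023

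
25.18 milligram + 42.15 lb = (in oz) 674.4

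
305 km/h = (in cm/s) 8472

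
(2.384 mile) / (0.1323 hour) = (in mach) 0.02366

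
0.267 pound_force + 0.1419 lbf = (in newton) 1.819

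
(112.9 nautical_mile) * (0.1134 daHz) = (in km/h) 8.536e+05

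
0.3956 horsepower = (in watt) 295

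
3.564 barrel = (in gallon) 149.7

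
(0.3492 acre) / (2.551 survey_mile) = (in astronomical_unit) 2.301e-12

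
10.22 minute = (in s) 613.2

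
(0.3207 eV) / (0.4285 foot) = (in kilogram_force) 4.012e-20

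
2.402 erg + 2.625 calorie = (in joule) 10.98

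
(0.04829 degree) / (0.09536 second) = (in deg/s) 0.5064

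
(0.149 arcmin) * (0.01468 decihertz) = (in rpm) 6.076e-07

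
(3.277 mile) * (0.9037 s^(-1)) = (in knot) 9264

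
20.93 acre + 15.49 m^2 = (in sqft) 9.119e+05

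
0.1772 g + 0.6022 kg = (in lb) 1.328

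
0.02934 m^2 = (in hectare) 2.934e-06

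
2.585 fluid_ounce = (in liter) 0.07645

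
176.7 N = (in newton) 176.7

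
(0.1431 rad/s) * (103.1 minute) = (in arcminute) 3.043e+06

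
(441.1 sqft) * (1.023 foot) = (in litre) 1.278e+04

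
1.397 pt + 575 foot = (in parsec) 5.68e-15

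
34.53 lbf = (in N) 153.6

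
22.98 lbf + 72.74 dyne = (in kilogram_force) 10.42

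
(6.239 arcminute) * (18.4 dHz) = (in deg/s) 0.1913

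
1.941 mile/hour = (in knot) 1.687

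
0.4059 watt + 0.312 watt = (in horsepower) 0.0009627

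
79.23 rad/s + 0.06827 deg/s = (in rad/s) 79.23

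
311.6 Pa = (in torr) 2.337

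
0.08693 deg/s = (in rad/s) 0.001517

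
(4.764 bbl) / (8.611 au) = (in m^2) 5.88e-13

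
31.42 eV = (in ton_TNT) 1.203e-27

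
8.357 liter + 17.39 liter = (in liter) 25.75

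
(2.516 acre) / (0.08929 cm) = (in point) 3.232e+10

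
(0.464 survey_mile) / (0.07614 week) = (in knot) 0.03152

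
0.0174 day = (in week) 0.002486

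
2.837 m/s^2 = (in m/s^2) 2.837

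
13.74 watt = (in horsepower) 0.01843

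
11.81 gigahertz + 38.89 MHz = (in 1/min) 7.109e+11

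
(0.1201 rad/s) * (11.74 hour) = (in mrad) 5.076e+06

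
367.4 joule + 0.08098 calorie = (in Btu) 0.3485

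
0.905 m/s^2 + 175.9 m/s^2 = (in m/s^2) 176.8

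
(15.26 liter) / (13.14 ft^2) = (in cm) 1.25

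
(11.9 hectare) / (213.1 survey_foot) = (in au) 1.225e-08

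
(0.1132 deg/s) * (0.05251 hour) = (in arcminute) 1284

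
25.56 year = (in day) 9329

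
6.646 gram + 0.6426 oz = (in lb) 0.05481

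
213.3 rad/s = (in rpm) 2037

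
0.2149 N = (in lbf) 0.04831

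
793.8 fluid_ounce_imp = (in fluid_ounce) 762.7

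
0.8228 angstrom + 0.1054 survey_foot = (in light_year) 3.396e-18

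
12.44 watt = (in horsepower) 0.01668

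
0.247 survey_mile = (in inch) 1.565e+04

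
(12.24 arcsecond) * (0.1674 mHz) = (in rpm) 9.486e-08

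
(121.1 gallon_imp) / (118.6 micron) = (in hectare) 0.4642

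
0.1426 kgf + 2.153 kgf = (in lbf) 5.061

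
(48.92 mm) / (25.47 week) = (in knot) 6.173e-09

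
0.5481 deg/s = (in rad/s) 0.009566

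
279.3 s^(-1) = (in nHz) 2.793e+11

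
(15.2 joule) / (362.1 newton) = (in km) 4.198e-05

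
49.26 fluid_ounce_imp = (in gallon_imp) 0.3079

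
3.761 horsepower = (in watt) 2805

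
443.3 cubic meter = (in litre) 4.433e+05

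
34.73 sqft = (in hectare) 0.0003227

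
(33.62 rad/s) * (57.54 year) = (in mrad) 6.101e+13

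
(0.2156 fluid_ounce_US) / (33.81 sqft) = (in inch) 7.992e-05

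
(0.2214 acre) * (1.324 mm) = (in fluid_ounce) 4.011e+04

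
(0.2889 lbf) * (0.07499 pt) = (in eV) 2.122e+14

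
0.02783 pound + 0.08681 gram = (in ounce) 0.4483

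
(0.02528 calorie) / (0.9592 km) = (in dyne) 11.03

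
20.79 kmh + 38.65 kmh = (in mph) 36.93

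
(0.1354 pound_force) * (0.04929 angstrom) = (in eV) 1.853e+07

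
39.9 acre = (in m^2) 1.615e+05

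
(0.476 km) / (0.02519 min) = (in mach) 0.9249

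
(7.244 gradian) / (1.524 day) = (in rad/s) 8.642e-07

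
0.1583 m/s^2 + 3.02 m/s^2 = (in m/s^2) 3.178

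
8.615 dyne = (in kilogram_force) 8.785e-06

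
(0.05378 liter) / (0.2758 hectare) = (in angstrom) 195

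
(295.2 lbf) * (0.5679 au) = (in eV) 6.963e+32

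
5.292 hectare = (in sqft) 5.696e+05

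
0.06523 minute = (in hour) 0.001087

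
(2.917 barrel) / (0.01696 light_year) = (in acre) 7.142e-19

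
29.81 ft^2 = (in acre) 0.0006843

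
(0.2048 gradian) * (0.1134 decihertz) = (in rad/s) 3.648e-05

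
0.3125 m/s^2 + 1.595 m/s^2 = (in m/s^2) 1.907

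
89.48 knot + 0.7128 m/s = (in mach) 0.1373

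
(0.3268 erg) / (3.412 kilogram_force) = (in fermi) 9.767e+05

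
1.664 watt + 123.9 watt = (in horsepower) 0.1684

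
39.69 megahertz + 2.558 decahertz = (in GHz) 0.03969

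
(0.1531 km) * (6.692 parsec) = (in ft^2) 3.403e+20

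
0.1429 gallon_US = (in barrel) 0.003402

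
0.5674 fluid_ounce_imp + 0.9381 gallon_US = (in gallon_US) 0.9424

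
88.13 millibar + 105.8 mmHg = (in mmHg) 171.9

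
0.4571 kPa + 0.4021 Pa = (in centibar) 0.4575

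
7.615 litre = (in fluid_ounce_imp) 268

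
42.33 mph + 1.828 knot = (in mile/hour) 44.43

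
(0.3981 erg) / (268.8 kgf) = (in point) 4.281e-08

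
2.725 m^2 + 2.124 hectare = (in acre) 5.249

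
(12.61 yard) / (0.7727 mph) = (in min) 0.5563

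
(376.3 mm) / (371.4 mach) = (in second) 2.976e-06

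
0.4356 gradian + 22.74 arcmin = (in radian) 0.01346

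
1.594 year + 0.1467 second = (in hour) 1.396e+04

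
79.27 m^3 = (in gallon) 2.094e+04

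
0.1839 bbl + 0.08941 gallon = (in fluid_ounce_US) 1000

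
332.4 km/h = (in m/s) 92.33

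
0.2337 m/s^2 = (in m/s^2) 0.2337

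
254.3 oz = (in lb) 15.89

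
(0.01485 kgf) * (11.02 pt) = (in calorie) 0.0001353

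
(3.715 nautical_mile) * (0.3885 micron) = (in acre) 6.605e-07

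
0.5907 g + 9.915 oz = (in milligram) 2.817e+05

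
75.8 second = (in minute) 1.263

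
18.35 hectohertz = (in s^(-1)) 1835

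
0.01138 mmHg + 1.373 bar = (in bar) 1.373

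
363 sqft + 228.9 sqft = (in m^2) 54.99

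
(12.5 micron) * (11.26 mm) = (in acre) 3.478e-11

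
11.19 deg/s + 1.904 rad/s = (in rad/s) 2.099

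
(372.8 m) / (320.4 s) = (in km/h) 4.189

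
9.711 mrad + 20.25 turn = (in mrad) 1.272e+05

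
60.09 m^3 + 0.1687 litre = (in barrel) 378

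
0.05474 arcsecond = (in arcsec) 0.05474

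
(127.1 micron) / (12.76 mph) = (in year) 7.065e-13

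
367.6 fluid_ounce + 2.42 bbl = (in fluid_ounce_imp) 1.392e+04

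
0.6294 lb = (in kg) 0.2855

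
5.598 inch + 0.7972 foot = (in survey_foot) 1.264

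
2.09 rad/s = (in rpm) 19.96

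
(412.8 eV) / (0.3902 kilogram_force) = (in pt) 4.899e-14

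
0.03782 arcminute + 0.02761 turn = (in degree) 9.94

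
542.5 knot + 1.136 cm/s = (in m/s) 279.1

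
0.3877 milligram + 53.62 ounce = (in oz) 53.62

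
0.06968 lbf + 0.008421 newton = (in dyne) 3.184e+04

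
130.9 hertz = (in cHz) 1.309e+04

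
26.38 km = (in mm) 2.638e+07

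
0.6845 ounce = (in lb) 0.04278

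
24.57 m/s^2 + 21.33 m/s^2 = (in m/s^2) 45.9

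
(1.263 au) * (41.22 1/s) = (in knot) 1.514e+13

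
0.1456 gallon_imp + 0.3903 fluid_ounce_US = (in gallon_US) 0.1779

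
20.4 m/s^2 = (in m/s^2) 20.4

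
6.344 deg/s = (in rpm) 1.057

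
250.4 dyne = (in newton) 0.002504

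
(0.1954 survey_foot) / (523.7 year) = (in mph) 8.067e-12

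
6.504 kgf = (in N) 63.78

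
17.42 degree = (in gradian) 19.36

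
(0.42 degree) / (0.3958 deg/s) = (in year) 3.365e-08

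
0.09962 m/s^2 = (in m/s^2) 0.09962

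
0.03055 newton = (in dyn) 3055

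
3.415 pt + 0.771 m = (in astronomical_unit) 5.162e-12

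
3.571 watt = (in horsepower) 0.004789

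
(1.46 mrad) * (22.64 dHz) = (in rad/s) 0.003305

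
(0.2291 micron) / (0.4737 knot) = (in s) 9.401e-07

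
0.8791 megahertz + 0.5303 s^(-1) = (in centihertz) 8.791e+07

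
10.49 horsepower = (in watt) 7822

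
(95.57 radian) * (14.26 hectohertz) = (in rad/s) 1.363e+05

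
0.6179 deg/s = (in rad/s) 0.01078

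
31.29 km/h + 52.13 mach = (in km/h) 6.393e+04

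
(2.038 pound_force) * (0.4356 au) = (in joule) 5.908e+11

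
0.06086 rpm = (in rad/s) 0.006373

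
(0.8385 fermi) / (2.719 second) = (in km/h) 1.11e-15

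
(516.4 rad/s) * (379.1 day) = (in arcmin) 5.815e+13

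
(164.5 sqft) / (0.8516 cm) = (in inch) 7.065e+04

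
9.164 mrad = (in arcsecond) 1890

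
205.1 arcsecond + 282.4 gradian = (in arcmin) 1.525e+04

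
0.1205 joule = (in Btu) 0.0001142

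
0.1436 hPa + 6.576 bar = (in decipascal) 6.576e+06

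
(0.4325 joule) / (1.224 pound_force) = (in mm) 79.44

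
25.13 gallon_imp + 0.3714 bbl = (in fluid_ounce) 5860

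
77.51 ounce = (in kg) 2.197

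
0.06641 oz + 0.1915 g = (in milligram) 2074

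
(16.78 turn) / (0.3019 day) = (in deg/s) 0.2316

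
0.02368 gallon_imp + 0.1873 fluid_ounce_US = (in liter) 0.1132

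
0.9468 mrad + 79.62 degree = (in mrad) 1391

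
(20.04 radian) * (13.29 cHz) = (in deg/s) 152.6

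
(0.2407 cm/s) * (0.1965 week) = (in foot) 938.5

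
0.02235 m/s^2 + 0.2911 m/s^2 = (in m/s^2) 0.3135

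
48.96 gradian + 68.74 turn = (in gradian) 2.754e+04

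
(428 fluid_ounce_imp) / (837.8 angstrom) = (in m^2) 1.452e+05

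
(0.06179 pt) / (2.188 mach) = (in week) 4.838e-14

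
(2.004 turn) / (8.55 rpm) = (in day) 0.0001628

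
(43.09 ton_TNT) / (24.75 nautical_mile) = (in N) 3.933e+06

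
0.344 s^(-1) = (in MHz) 3.44e-07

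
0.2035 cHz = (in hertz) 0.002035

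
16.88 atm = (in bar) 17.1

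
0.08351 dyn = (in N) 8.351e-07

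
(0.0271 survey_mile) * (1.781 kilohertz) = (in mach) 228.1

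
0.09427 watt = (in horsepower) 0.0001264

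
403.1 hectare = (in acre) 996.1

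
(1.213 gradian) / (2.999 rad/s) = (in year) 2.015e-10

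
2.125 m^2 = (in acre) 0.0005251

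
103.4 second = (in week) 0.000171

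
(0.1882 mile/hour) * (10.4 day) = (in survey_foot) 2.48e+05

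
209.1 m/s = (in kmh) 752.8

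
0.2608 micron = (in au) 1.743e-18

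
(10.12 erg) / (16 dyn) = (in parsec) 2.05e-19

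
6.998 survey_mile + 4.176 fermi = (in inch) 4.434e+05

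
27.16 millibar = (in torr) 20.37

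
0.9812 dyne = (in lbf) 2.206e-06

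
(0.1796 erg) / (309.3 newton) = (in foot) 1.905e-10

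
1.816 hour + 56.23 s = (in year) 0.0002091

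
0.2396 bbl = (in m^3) 0.03809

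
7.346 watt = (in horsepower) 0.009851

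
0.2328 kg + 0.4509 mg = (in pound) 0.5132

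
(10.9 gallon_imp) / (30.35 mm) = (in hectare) 0.0001633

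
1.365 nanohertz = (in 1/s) 1.365e-09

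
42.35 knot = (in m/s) 21.79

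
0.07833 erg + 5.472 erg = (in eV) 3.464e+12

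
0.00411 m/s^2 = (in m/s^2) 0.00411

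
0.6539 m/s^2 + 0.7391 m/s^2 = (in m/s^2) 1.393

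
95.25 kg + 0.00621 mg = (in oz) 3360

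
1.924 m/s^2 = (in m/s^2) 1.924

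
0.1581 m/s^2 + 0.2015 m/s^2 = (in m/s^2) 0.3596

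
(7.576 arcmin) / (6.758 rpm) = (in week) 5.149e-09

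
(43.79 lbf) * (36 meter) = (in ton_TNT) 1.676e-06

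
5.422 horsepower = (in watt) 4043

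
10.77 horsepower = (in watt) 8031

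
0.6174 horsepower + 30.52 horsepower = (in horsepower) 31.14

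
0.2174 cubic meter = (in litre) 217.4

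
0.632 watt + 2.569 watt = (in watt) 3.201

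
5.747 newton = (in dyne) 5.747e+05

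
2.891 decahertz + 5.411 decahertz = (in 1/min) 4981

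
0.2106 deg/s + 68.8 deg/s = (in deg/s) 69.01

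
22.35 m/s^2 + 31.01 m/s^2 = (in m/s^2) 53.36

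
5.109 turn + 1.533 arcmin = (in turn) 5.109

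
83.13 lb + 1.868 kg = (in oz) 1396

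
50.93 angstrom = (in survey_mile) 3.165e-12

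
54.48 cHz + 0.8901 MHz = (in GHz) 0.0008901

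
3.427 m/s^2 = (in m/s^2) 3.427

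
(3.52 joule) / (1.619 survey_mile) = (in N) 0.001351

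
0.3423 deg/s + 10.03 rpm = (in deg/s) 60.52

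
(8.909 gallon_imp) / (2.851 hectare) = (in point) 0.004027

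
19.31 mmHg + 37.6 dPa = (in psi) 0.3739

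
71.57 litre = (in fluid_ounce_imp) 2519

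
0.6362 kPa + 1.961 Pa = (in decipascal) 6382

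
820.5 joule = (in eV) 5.121e+21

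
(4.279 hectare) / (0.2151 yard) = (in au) 1.454e-06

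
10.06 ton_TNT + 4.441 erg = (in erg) 4.209e+17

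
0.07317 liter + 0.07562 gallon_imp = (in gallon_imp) 0.09172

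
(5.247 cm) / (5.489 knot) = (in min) 0.0003097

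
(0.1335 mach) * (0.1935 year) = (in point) 7.863e+11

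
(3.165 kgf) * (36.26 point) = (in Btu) 0.0003763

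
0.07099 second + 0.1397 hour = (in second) 503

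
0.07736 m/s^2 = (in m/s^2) 0.07736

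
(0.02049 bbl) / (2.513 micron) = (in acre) 0.3203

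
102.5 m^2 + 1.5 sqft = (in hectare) 0.01026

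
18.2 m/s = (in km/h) 65.52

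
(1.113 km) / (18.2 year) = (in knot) 3.769e-06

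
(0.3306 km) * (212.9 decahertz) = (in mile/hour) 1.574e+06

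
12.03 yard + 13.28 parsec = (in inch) 1.613e+19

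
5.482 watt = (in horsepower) 0.007351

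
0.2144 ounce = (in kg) 0.006078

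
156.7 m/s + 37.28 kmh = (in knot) 324.7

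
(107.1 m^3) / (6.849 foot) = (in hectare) 0.00513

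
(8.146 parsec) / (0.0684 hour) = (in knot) 1.984e+15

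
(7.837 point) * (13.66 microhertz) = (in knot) 7.341e-08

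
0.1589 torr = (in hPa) 0.2118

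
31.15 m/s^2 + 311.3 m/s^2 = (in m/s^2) 342.4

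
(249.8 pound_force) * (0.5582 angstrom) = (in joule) 6.203e-08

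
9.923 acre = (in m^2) 4.016e+04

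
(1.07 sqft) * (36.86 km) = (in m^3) 3664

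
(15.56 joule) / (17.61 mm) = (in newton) 883.6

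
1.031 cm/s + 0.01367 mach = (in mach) 0.0137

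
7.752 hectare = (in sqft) 8.344e+05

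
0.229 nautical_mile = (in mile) 0.2635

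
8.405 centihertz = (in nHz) 8.405e+07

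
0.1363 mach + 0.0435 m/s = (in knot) 90.3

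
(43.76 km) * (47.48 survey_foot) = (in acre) 156.5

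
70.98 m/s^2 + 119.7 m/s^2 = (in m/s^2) 190.7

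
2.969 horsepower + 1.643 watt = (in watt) 2216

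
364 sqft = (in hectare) 0.003382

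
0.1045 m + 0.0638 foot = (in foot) 0.4066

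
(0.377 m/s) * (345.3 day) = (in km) 1.125e+04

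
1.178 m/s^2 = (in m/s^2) 1.178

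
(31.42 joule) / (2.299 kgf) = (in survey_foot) 4.572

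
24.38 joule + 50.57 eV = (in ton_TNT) 5.827e-09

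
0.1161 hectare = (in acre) 0.2869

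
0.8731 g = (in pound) 0.001925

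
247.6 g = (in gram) 247.6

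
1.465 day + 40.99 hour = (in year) 0.008693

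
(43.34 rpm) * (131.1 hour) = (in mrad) 2.142e+09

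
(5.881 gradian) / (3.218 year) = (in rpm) 8.693e-09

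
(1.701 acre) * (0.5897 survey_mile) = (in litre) 6.533e+09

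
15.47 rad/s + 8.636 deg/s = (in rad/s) 15.62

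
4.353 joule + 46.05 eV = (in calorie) 1.04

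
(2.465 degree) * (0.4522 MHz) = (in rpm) 1.858e+05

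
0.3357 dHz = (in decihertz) 0.3357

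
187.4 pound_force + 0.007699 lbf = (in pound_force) 187.4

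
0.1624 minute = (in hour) 0.002707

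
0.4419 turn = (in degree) 159.1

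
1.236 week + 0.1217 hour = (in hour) 207.8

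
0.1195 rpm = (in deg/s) 0.717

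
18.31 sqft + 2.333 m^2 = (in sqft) 43.42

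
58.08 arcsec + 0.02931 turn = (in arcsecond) 3.804e+04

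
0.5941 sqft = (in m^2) 0.05519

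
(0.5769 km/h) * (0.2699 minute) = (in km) 0.002595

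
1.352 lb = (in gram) 613.3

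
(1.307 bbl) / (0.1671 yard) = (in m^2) 1.36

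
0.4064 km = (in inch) 1.6e+04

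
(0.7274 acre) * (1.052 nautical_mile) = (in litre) 5.735e+09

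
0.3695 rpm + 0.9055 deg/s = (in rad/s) 0.0545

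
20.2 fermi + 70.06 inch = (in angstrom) 1.78e+10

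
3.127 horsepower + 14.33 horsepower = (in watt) 1.302e+04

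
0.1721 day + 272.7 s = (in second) 1.514e+04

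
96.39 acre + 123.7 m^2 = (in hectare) 39.02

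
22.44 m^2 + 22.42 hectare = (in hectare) 22.42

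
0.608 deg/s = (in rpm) 0.1013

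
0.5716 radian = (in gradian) 36.39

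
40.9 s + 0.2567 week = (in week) 0.2568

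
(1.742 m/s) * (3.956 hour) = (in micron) 2.481e+10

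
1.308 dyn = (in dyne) 1.308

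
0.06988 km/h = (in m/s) 0.01941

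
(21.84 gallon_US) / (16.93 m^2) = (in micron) 4883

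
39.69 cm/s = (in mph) 0.8878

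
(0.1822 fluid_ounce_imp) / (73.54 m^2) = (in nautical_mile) 3.801e-11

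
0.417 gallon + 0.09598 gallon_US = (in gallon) 0.513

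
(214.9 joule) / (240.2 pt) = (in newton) 2536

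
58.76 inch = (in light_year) 1.578e-16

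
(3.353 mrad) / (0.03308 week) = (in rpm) 1.6e-06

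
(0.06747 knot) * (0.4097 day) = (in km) 1.229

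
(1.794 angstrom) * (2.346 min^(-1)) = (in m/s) 7.015e-12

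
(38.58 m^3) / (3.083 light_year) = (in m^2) 1.323e-15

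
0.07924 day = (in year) 0.0002171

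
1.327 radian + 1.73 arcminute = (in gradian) 84.51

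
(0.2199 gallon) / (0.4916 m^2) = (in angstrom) 1.693e+07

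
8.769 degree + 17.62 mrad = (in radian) 0.1707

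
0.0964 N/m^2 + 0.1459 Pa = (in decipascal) 2.423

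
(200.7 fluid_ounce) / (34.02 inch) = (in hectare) 6.869e-07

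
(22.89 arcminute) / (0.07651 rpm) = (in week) 1.374e-06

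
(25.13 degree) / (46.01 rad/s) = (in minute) 0.0001589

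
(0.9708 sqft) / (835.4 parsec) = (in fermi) 3.499e-06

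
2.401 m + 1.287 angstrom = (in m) 2.401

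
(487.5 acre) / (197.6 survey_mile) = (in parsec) 2.011e-16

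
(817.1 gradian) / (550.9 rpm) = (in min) 0.003708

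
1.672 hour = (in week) 0.009952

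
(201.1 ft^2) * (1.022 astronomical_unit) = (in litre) 2.856e+15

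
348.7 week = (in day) 2441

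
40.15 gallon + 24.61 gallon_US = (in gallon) 64.76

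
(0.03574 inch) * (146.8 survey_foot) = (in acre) 1.004e-05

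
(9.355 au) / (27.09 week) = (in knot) 1.66e+05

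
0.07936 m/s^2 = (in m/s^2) 0.07936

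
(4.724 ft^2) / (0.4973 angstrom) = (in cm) 8.825e+11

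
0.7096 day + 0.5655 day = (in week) 0.1822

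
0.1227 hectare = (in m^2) 1227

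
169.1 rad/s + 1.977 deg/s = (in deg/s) 9691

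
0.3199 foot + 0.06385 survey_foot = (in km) 0.000117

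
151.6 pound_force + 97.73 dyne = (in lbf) 151.6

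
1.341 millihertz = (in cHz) 0.1341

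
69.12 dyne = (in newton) 0.0006912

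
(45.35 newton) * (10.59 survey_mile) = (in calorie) 1.847e+05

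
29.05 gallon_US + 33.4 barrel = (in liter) 5420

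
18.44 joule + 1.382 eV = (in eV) 1.151e+20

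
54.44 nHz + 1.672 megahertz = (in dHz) 1.672e+07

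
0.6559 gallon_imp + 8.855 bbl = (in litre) 1411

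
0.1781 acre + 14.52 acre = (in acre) 14.7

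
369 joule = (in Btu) 0.3497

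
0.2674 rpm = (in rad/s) 0.028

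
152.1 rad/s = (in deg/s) 8715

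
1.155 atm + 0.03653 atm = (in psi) 17.51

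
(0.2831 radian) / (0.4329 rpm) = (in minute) 0.1041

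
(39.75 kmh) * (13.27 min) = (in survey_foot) 2.884e+04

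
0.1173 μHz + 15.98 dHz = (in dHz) 15.98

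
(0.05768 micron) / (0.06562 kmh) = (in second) 3.164e-06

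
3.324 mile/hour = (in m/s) 1.486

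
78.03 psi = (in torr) 4035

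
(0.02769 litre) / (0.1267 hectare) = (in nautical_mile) 1.18e-11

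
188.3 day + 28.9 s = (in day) 188.3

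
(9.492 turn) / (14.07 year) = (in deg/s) 7.701e-06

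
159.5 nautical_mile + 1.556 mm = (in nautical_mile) 159.5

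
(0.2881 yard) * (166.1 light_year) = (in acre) 1.023e+14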